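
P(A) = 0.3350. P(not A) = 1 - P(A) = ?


P(not A) = 1 - 0.3350 = 0.6650

P(not A) = 0.6650


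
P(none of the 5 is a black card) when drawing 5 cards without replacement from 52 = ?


P(no black cards) = (26/52) × (25/51) × (24/50) × (23/49) × (22/48)
= 0.0253

P = 0.0253


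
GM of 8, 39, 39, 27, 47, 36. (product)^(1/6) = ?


Product = 8 × 39 × 39 × 27 × 47 × 36 = 555882912
GM = 555882912^(1/6) = 28.6746

GM = 28.6746


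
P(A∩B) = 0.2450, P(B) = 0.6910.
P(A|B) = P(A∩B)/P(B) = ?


P(A|B) = 0.2450/0.6910 = 0.3546

P(A|B) = 0.3546


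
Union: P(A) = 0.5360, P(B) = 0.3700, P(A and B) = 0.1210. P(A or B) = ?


P(A∪B) = 0.5360 + 0.3700 - 0.1210
= 0.9060 - 0.1210
= 0.7850

P(A∪B) = 0.7850


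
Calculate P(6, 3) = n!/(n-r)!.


P(6,3) = 6!/3!
= 720/6
= 120

P(6,3) = 120


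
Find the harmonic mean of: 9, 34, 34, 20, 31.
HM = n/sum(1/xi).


Sum of reciprocals = 1/9 + 1/34 + 1/34 + 1/20 + 1/31 = 0.252193
HM = 5/0.252193 = 19.8261

HM = 19.8261


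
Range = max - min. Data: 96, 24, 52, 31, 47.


Max = 96, Min = 24
Range = 96 - 24 = 72

Range = 72


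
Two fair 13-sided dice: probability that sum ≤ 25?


Total outcomes = 13×13 = 169
Favorable (sum ≤ 25): 168
P = 168/169 = 0.9941

P = 0.9941


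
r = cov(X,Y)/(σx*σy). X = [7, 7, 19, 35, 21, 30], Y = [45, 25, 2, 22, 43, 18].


Mean X = 19.8333, Mean Y = 25.8333
SD X = 10.526422, SD Y = 14.758237
Cov = -55.527778
r = -55.527778/(10.526422*14.758237) = -0.3574

r = -0.3574


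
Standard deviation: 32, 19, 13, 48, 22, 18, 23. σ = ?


Mean = 25.0000
Variance = 117.1429
SD = sqrt(117.1429) = 10.8233

SD = 10.8233


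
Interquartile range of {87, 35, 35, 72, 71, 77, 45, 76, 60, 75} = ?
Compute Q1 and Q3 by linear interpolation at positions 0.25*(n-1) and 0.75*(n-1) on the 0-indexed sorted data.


Sorted: 35, 35, 45, 60, 71, 72, 75, 76, 77, 87
Q1 (25th %ile) = 48.7500
Q3 (75th %ile) = 75.7500
IQR = 75.7500 - 48.7500 = 27.0000

IQR = 27.0000


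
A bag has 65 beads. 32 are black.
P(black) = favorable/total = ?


P = 32/65 = 0.4923

P = 0.4923


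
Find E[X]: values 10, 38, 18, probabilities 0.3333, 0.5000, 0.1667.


E[X] = 10*0.3333 + 38*0.5000 + 18*0.1667
= 3.3330 + 19.0000 + 3.0006
= 25.3336

E[X] = 25.3336


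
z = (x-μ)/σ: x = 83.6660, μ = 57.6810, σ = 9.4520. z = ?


z = (83.6660 - 57.6810)/9.4520
= 25.9850/9.4520
= 2.7492

z = 2.7492


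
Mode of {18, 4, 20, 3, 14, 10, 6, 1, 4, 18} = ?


Frequencies: 1:1, 3:1, 4:2, 6:1, 10:1, 14:1, 18:2, 20:1
Max frequency = 2
Mode = 4, 18

Mode = 4, 18


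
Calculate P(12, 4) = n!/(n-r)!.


P(12,4) = 12!/8!
= 479001600/40320
= 11880

P(12,4) = 11880


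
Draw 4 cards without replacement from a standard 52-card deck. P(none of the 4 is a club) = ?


P(no clubs) = (39/52) × (38/51) × (37/50) × (36/49)
= 0.3038

P = 0.3038


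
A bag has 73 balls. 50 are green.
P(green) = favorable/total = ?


P = 50/73 = 0.6849

P = 0.6849


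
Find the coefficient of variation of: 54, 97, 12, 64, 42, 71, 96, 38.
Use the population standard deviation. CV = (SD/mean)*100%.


Mean = 59.2500
SD = 27.2615
CV = (27.2615/59.2500)*100 = 46.0109%

CV = 46.0109%


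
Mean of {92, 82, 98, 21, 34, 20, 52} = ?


Sum = 92 + 82 + 98 + 21 + 34 + 20 + 52 = 399
n = 7
Mean = 399/7 = 57.0000

Mean = 57.0000


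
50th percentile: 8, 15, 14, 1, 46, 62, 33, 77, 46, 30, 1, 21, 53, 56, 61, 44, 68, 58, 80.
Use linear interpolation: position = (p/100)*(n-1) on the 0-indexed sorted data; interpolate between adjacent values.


Sorted: 1, 1, 8, 14, 15, 21, 30, 33, 44, 46, 46, 53, 56, 58, 61, 62, 68, 77, 80
n = 19
Index = 50/100 * 18 = 9.0000
Lower = data[9] = 46, Upper = data[10] = 46
P50 = 46 + 0*(0) = 46.0000

P50 = 46.0000


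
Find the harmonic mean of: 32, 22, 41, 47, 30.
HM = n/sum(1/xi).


Sum of reciprocals = 1/32 + 1/22 + 1/41 + 1/47 + 1/30 = 0.155705
HM = 5/0.155705 = 32.1121

HM = 32.1121


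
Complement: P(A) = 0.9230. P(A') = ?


P(not A) = 1 - 0.9230 = 0.0770

P(not A) = 0.0770


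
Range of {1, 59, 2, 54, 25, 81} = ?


Max = 81, Min = 1
Range = 81 - 1 = 80

Range = 80


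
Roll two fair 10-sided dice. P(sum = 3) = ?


Total outcomes = 10×10 = 100
Favorable (sum = 3): 2
P = 2/100 = 0.0200

P = 0.0200


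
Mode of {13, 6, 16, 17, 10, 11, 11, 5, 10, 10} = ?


Frequencies: 5:1, 6:1, 10:3, 11:2, 13:1, 16:1, 17:1
Max frequency = 3
Mode = 10

Mode = 10


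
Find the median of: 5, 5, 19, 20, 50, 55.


Sorted: 5, 5, 19, 20, 50, 55
n = 6 (even)
Middle values: 19 and 20
Median = (19+20)/2 = 19.5000

Median = 19.5000


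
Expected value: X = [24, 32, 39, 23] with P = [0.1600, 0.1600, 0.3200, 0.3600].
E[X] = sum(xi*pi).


E[X] = 24*0.1600 + 32*0.1600 + 39*0.3200 + 23*0.3600
= 3.8400 + 5.1200 + 12.4800 + 8.2800
= 29.7200

E[X] = 29.7200


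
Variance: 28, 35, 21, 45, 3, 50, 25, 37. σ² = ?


Mean = 30.5000
Squared deviations: 6.2500, 20.2500, 90.2500, 210.2500, 756.2500, 380.2500, 30.2500, 42.2500
Sum = 1536.0000
Variance = 1536.0000/8 = 192.0000

Variance = 192.0000


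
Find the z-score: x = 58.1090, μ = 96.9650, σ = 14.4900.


z = (58.1090 - 96.9650)/14.4900
= -38.8560/14.4900
= -2.6816

z = -2.6816


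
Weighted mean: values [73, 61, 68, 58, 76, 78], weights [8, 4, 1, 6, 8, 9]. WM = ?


Numerator = 73*8 + 61*4 + 68*1 + 58*6 + 76*8 + 78*9 = 2554
Denominator = 8 + 4 + 1 + 6 + 8 + 9 = 36
WM = 2554/36 = 70.9444

WM = 70.9444


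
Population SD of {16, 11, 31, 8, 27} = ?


Mean = 18.6000
Variance = 80.2400
SD = sqrt(80.2400) = 8.9577

SD = 8.9577


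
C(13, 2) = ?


C(13,2) = 13!/(2! × 11!)
= 6227020800/(2 × 39916800)
= 78

C(13,2) = 78


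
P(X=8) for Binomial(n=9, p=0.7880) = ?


C(9,8) = 9
p^8 = 0.148665
(1-p)^1 = 0.212000
P = 9 * 0.148665 * 0.212000 = 0.2837

P(X=8) = 0.2837


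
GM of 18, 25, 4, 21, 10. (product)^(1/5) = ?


Product = 18 × 25 × 4 × 21 × 10 = 378000
GM = 378000^(1/5) = 13.0466

GM = 13.0466


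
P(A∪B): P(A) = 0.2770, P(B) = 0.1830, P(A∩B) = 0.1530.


P(A∪B) = 0.2770 + 0.1830 - 0.1530
= 0.4600 - 0.1530
= 0.3070

P(A∪B) = 0.3070


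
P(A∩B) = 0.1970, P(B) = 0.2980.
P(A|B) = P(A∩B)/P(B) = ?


P(A|B) = 0.1970/0.2980 = 0.6611

P(A|B) = 0.6611


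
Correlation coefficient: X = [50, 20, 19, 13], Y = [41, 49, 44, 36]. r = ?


Mean X = 25.5000, Mean Y = 42.5000
SD X = 14.396180, SD Y = 4.716991
Cov = -0.250000
r = -0.250000/(14.396180*4.716991) = -0.0037

r = -0.0037


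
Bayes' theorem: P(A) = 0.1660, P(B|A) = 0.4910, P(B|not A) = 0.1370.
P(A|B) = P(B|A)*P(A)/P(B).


P(B) = P(B|A)*P(A) + P(B|A')*P(A')
= 0.4910*0.1660 + 0.1370*0.8340
= 0.081506 + 0.114258 = 0.195764
P(A|B) = 0.081506/0.195764 = 0.4163

P(A|B) = 0.4163


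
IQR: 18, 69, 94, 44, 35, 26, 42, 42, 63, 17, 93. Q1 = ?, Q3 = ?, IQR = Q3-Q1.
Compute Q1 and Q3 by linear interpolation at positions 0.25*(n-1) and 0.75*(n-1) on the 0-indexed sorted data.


Sorted: 17, 18, 26, 35, 42, 42, 44, 63, 69, 93, 94
Q1 (25th %ile) = 30.5000
Q3 (75th %ile) = 66.0000
IQR = 66.0000 - 30.5000 = 35.5000

IQR = 35.5000


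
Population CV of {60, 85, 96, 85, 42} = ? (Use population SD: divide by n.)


Mean = 73.6000
SD = 19.7241
CV = (19.7241/73.6000)*100 = 26.7990%

CV = 26.7990%


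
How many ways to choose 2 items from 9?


C(9,2) = 9!/(2! × 7!)
= 362880/(2 × 5040)
= 36

C(9,2) = 36


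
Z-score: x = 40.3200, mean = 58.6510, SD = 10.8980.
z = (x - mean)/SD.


z = (40.3200 - 58.6510)/10.8980
= -18.3310/10.8980
= -1.6821

z = -1.6821


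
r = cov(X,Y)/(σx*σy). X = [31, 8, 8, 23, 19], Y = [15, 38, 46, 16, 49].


Mean X = 17.8000, Mean Y = 32.8000
SD X = 8.885944, SD Y = 14.579438
Cov = -96.640000
r = -96.640000/(8.885944*14.579438) = -0.7460

r = -0.7460


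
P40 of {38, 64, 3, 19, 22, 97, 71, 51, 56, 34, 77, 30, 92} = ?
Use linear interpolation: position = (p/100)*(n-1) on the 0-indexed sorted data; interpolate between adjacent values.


Sorted: 3, 19, 22, 30, 34, 38, 51, 56, 64, 71, 77, 92, 97
n = 13
Index = 40/100 * 12 = 4.8000
Lower = data[4] = 34, Upper = data[5] = 38
P40 = 34 + 0.8000*(4) = 37.2000

P40 = 37.2000


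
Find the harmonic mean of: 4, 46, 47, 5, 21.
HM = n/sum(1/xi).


Sum of reciprocals = 1/4 + 1/46 + 1/47 + 1/5 + 1/21 = 0.540635
HM = 5/0.540635 = 9.2484

HM = 9.2484


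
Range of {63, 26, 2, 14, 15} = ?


Max = 63, Min = 2
Range = 63 - 2 = 61

Range = 61


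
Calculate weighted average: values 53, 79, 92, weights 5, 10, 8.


Numerator = 53*5 + 79*10 + 92*8 = 1791
Denominator = 5 + 10 + 8 = 23
WM = 1791/23 = 77.8696

WM = 77.8696


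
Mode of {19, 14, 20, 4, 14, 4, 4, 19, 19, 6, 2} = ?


Frequencies: 2:1, 4:3, 6:1, 14:2, 19:3, 20:1
Max frequency = 3
Mode = 4, 19

Mode = 4, 19


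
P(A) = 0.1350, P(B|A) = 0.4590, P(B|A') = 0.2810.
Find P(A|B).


P(B) = P(B|A)*P(A) + P(B|A')*P(A')
= 0.4590*0.1350 + 0.2810*0.8650
= 0.061965 + 0.243065 = 0.305030
P(A|B) = 0.061965/0.305030 = 0.2031

P(A|B) = 0.2031


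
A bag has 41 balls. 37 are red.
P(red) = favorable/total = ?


P = 37/41 = 0.9024

P = 0.9024


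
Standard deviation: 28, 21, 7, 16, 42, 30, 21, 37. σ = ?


Mean = 25.2500
Variance = 112.9375
SD = sqrt(112.9375) = 10.6272

SD = 10.6272


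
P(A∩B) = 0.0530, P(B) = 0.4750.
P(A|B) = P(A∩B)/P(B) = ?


P(A|B) = 0.0530/0.4750 = 0.1116

P(A|B) = 0.1116


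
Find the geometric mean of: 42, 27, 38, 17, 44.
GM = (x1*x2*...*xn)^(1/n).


Product = 42 × 27 × 38 × 17 × 44 = 32232816
GM = 32232816^(1/5) = 31.7439

GM = 31.7439


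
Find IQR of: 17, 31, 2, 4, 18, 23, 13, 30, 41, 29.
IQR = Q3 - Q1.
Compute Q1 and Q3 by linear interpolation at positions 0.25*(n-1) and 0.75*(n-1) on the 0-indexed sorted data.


Sorted: 2, 4, 13, 17, 18, 23, 29, 30, 31, 41
Q1 (25th %ile) = 14.0000
Q3 (75th %ile) = 29.7500
IQR = 29.7500 - 14.0000 = 15.7500

IQR = 15.7500


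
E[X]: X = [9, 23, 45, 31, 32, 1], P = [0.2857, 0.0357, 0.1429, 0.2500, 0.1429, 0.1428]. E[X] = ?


E[X] = 9*0.2857 + 23*0.0357 + 45*0.1429 + 31*0.2500 + 32*0.1429 + 1*0.1428
= 2.5713 + 0.8211 + 6.4305 + 7.7500 + 4.5728 + 0.1428
= 22.2885

E[X] = 22.2885


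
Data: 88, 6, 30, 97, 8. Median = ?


Sorted: 6, 8, 30, 88, 97
n = 5 (odd)
Middle value = 30

Median = 30


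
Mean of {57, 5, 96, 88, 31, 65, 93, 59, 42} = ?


Sum = 57 + 5 + 96 + 88 + 31 + 65 + 93 + 59 + 42 = 536
n = 9
Mean = 536/9 = 59.5556

Mean = 59.5556


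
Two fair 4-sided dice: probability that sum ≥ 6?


Total outcomes = 4×4 = 16
Favorable (sum ≥ 6): 6
P = 6/16 = 0.3750

P = 0.3750


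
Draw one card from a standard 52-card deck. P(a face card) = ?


12 face cards in 52 cards
P = 12/52 = 0.2308

P = 0.2308


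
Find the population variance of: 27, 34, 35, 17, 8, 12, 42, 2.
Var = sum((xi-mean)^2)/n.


Mean = 22.1250
Squared deviations: 23.7656, 141.0156, 165.7656, 26.2656, 199.5156, 102.5156, 395.0156, 405.0156
Sum = 1458.8750
Variance = 1458.8750/8 = 182.3594

Variance = 182.3594


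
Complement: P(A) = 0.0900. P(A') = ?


P(not A) = 1 - 0.0900 = 0.9100

P(not A) = 0.9100


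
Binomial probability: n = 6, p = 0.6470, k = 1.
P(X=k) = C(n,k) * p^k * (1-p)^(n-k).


C(6,1) = 6
p^1 = 0.647000
(1-p)^5 = 0.005481
P = 6 * 0.647000 * 0.005481 = 0.0213

P(X=1) = 0.0213


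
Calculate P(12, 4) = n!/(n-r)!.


P(12,4) = 12!/8!
= 479001600/40320
= 11880

P(12,4) = 11880


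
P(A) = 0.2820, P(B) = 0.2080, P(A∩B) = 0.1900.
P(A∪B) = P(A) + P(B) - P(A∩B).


P(A∪B) = 0.2820 + 0.2080 - 0.1900
= 0.4900 - 0.1900
= 0.3000

P(A∪B) = 0.3000


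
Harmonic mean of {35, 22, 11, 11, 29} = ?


Sum of reciprocals = 1/35 + 1/22 + 1/11 + 1/11 + 1/29 = 0.290327
HM = 5/0.290327 = 17.2220

HM = 17.2220


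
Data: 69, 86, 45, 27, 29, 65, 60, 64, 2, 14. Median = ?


Sorted: 2, 14, 27, 29, 45, 60, 64, 65, 69, 86
n = 10 (even)
Middle values: 45 and 60
Median = (45+60)/2 = 52.5000

Median = 52.5000


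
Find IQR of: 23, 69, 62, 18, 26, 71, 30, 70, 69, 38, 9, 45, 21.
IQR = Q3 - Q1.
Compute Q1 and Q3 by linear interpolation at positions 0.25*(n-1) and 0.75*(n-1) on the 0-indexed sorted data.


Sorted: 9, 18, 21, 23, 26, 30, 38, 45, 62, 69, 69, 70, 71
Q1 (25th %ile) = 23.0000
Q3 (75th %ile) = 69.0000
IQR = 69.0000 - 23.0000 = 46.0000

IQR = 46.0000


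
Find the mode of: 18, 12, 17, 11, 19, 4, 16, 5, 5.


Frequencies: 4:1, 5:2, 11:1, 12:1, 16:1, 17:1, 18:1, 19:1
Max frequency = 2
Mode = 5

Mode = 5


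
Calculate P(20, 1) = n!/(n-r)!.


P(20,1) = 20!/19!
= 2432902008176640000/121645100408832000
= 20

P(20,1) = 20


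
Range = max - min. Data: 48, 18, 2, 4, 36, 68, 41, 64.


Max = 68, Min = 2
Range = 68 - 2 = 66

Range = 66


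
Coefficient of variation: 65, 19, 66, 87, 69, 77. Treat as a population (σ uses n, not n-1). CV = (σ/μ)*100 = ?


Mean = 63.8333
SD = 21.4197
CV = (21.4197/63.8333)*100 = 33.5557%

CV = 33.5557%


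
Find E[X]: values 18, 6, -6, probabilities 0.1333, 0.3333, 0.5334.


E[X] = 18*0.1333 + 6*0.3333 - 6*0.5334
= 2.3994 + 1.9998 - 3.2004
= 1.1988

E[X] = 1.1988


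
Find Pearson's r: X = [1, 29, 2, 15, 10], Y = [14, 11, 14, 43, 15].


Mean X = 11.4000, Mean Y = 19.4000
SD X = 10.209799, SD Y = 11.876026
Cov = 10.040000
r = 10.040000/(10.209799*11.876026) = 0.0828

r = 0.0828


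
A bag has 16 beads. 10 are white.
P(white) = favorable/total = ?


P = 10/16 = 0.6250

P = 0.6250


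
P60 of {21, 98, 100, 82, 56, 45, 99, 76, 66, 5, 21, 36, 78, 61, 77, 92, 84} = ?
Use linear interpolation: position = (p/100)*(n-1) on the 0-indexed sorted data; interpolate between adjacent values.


Sorted: 5, 21, 21, 36, 45, 56, 61, 66, 76, 77, 78, 82, 84, 92, 98, 99, 100
n = 17
Index = 60/100 * 16 = 9.6000
Lower = data[9] = 77, Upper = data[10] = 78
P60 = 77 + 0.6000*(1) = 77.6000

P60 = 77.6000


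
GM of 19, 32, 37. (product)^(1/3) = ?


Product = 19 × 32 × 37 = 22496
GM = 22496^(1/3) = 28.2294

GM = 28.2294


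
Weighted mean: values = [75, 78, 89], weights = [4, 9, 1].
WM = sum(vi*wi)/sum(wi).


Numerator = 75*4 + 78*9 + 89*1 = 1091
Denominator = 4 + 9 + 1 = 14
WM = 1091/14 = 77.9286

WM = 77.9286


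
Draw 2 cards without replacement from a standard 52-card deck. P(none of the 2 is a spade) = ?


P(no spades) = (39/52) × (38/51)
= 0.5588

P = 0.5588


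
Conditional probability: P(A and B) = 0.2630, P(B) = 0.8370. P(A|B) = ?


P(A|B) = 0.2630/0.8370 = 0.3142

P(A|B) = 0.3142


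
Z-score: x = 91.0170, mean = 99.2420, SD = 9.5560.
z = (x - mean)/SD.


z = (91.0170 - 99.2420)/9.5560
= -8.2250/9.5560
= -0.8607

z = -0.8607


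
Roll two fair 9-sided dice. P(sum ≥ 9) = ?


Total outcomes = 9×9 = 81
Favorable (sum ≥ 9): 53
P = 53/81 = 0.6543

P = 0.6543


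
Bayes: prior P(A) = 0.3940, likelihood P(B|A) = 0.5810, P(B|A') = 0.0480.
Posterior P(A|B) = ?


P(B) = P(B|A)*P(A) + P(B|A')*P(A')
= 0.5810*0.3940 + 0.0480*0.6060
= 0.228914 + 0.029088 = 0.258002
P(A|B) = 0.228914/0.258002 = 0.8873

P(A|B) = 0.8873


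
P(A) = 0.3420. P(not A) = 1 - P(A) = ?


P(not A) = 1 - 0.3420 = 0.6580

P(not A) = 0.6580


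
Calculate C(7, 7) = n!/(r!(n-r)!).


C(7,7) = 7!/(7! × 0!)
= 5040/(5040 × 1)
= 1

C(7,7) = 1


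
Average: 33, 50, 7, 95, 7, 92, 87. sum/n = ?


Sum = 33 + 50 + 7 + 95 + 7 + 92 + 87 = 371
n = 7
Mean = 371/7 = 53.0000

Mean = 53.0000


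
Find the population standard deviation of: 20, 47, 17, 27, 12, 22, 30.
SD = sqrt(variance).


Mean = 25.0000
Variance = 111.4286
SD = sqrt(111.4286) = 10.5560

SD = 10.5560


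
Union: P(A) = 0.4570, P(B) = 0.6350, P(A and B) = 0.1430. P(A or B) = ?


P(A∪B) = 0.4570 + 0.6350 - 0.1430
= 1.0920 - 0.1430
= 0.9490

P(A∪B) = 0.9490


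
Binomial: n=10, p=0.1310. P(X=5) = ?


C(10,5) = 252
p^5 = 3.857949e-05
(1-p)^5 = 0.495563
P = 252 * 3.857949e-05 * 0.495563 = 0.0048

P(X=5) = 0.0048


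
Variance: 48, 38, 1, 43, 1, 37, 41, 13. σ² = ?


Mean = 27.7500
Squared deviations: 410.0625, 105.0625, 715.5625, 232.5625, 715.5625, 85.5625, 175.5625, 217.5625
Sum = 2657.5000
Variance = 2657.5000/8 = 332.1875

Variance = 332.1875


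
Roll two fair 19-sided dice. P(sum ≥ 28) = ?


Total outcomes = 19×19 = 361
Favorable (sum ≥ 28): 66
P = 66/361 = 0.1828

P = 0.1828


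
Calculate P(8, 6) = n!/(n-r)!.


P(8,6) = 8!/2!
= 40320/2
= 20160

P(8,6) = 20160


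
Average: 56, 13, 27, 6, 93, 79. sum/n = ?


Sum = 56 + 13 + 27 + 6 + 93 + 79 = 274
n = 6
Mean = 274/6 = 45.6667

Mean = 45.6667


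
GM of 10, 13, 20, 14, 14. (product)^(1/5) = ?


Product = 10 × 13 × 20 × 14 × 14 = 509600
GM = 509600^(1/5) = 13.8499

GM = 13.8499


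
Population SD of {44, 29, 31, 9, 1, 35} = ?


Mean = 24.8333
Variance = 224.1389
SD = sqrt(224.1389) = 14.9713

SD = 14.9713


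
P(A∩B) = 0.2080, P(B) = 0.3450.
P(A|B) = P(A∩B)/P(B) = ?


P(A|B) = 0.2080/0.3450 = 0.6029

P(A|B) = 0.6029


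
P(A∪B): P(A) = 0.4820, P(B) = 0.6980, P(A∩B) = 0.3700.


P(A∪B) = 0.4820 + 0.6980 - 0.3700
= 1.1800 - 0.3700
= 0.8100

P(A∪B) = 0.8100


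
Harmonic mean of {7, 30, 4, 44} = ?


Sum of reciprocals = 1/7 + 1/30 + 1/4 + 1/44 = 0.448918
HM = 4/0.448918 = 8.9103

HM = 8.9103


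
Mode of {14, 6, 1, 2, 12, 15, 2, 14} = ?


Frequencies: 1:1, 2:2, 6:1, 12:1, 14:2, 15:1
Max frequency = 2
Mode = 2, 14

Mode = 2, 14


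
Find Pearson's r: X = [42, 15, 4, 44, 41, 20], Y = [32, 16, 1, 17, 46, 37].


Mean X = 27.6667, Mean Y = 24.8333
SD X = 15.434449, SD Y = 15.026828
Cov = 139.944444
r = 139.944444/(15.434449*15.026828) = 0.6034

r = 0.6034


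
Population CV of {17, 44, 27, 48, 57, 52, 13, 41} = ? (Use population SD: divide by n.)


Mean = 37.3750
SD = 15.3536
CV = (15.3536/37.3750)*100 = 41.0800%

CV = 41.0800%


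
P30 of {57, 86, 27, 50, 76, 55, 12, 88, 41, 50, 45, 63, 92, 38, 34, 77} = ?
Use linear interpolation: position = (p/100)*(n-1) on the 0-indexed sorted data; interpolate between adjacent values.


Sorted: 12, 27, 34, 38, 41, 45, 50, 50, 55, 57, 63, 76, 77, 86, 88, 92
n = 16
Index = 30/100 * 15 = 4.5000
Lower = data[4] = 41, Upper = data[5] = 45
P30 = 41 + 0.5000*(4) = 43.0000

P30 = 43.0000


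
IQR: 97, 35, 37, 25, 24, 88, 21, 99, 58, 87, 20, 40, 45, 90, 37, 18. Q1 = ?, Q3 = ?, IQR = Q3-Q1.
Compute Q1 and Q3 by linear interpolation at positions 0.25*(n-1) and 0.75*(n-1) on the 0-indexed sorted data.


Sorted: 18, 20, 21, 24, 25, 35, 37, 37, 40, 45, 58, 87, 88, 90, 97, 99
Q1 (25th %ile) = 24.7500
Q3 (75th %ile) = 87.2500
IQR = 87.2500 - 24.7500 = 62.5000

IQR = 62.5000


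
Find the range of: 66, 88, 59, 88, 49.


Max = 88, Min = 49
Range = 88 - 49 = 39

Range = 39


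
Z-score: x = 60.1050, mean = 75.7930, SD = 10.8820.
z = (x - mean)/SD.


z = (60.1050 - 75.7930)/10.8820
= -15.6880/10.8820
= -1.4416

z = -1.4416


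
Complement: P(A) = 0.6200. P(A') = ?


P(not A) = 1 - 0.6200 = 0.3800

P(not A) = 0.3800


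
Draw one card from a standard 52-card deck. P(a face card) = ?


12 face cards in 52 cards
P = 12/52 = 0.2308

P = 0.2308


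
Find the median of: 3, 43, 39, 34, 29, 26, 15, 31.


Sorted: 3, 15, 26, 29, 31, 34, 39, 43
n = 8 (even)
Middle values: 29 and 31
Median = (29+31)/2 = 30.0000

Median = 30.0000


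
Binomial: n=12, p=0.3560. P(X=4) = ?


C(12,4) = 495
p^4 = 0.016062
(1-p)^8 = 0.029586
P = 495 * 0.016062 * 0.029586 = 0.2352

P(X=4) = 0.2352


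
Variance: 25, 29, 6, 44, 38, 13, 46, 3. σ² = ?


Mean = 25.5000
Squared deviations: 0.2500, 12.2500, 380.2500, 342.2500, 156.2500, 156.2500, 420.2500, 506.2500
Sum = 1974.0000
Variance = 1974.0000/8 = 246.7500

Variance = 246.7500


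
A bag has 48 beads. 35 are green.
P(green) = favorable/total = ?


P = 35/48 = 0.7292

P = 0.7292


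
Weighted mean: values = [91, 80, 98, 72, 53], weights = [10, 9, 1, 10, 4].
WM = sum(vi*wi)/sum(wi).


Numerator = 91*10 + 80*9 + 98*1 + 72*10 + 53*4 = 2660
Denominator = 10 + 9 + 1 + 10 + 4 = 34
WM = 2660/34 = 78.2353

WM = 78.2353


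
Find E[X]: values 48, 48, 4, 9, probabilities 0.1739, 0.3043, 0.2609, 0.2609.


E[X] = 48*0.1739 + 48*0.3043 + 4*0.2609 + 9*0.2609
= 8.3472 + 14.6064 + 1.0436 + 2.3481
= 26.3453

E[X] = 26.3453


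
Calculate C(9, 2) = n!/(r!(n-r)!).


C(9,2) = 9!/(2! × 7!)
= 362880/(2 × 5040)
= 36

C(9,2) = 36


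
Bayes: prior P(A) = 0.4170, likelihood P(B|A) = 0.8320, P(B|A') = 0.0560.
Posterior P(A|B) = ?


P(B) = P(B|A)*P(A) + P(B|A')*P(A')
= 0.8320*0.4170 + 0.0560*0.5830
= 0.346944 + 0.032648 = 0.379592
P(A|B) = 0.346944/0.379592 = 0.9140

P(A|B) = 0.9140


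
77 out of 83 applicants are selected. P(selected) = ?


P = 77/83 = 0.9277

P = 0.9277


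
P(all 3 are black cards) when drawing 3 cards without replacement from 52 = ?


P(all black cards) = (26/52) × (25/51) × (24/50)
= 0.1176

P = 0.1176


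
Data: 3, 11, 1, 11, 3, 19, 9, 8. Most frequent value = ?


Frequencies: 1:1, 3:2, 8:1, 9:1, 11:2, 19:1
Max frequency = 2
Mode = 3, 11

Mode = 3, 11


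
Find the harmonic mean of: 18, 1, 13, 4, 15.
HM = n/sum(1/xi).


Sum of reciprocals = 1/18 + 1/1 + 1/13 + 1/4 + 1/15 = 1.449145
HM = 5/1.449145 = 3.4503

HM = 3.4503


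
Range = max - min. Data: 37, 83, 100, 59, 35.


Max = 100, Min = 35
Range = 100 - 35 = 65

Range = 65


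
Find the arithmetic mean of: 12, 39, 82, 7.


Sum = 12 + 39 + 82 + 7 = 140
n = 4
Mean = 140/4 = 35.0000

Mean = 35.0000


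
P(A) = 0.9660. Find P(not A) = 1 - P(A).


P(not A) = 1 - 0.9660 = 0.0340

P(not A) = 0.0340


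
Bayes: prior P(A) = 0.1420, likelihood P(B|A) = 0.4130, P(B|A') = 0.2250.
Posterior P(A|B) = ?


P(B) = P(B|A)*P(A) + P(B|A')*P(A')
= 0.4130*0.1420 + 0.2250*0.8580
= 0.058646 + 0.193050 = 0.251696
P(A|B) = 0.058646/0.251696 = 0.2330

P(A|B) = 0.2330


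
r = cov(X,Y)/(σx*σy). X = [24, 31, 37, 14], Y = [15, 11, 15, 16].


Mean X = 26.5000, Mean Y = 14.2500
SD X = 8.558621, SD Y = 1.920286
Cov = -7.625000
r = -7.625000/(8.558621*1.920286) = -0.4639

r = -0.4639


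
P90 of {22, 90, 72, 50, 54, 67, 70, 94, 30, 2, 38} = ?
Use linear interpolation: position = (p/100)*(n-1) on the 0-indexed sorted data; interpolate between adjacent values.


Sorted: 2, 22, 30, 38, 50, 54, 67, 70, 72, 90, 94
n = 11
Index = 90/100 * 10 = 9.0000
Lower = data[9] = 90, Upper = data[10] = 94
P90 = 90 + 0*(4) = 90.0000

P90 = 90.0000


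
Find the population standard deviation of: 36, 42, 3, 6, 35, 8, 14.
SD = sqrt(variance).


Mean = 20.5714
Variance = 232.5306
SD = sqrt(232.5306) = 15.2490

SD = 15.2490


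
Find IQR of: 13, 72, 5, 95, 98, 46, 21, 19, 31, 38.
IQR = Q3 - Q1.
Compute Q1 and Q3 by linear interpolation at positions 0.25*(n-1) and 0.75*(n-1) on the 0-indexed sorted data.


Sorted: 5, 13, 19, 21, 31, 38, 46, 72, 95, 98
Q1 (25th %ile) = 19.5000
Q3 (75th %ile) = 65.5000
IQR = 65.5000 - 19.5000 = 46.0000

IQR = 46.0000


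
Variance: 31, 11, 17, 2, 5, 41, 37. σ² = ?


Mean = 20.5714
Squared deviations: 108.7551, 91.6122, 12.7551, 344.8980, 242.4694, 417.3265, 269.8980
Sum = 1487.7143
Variance = 1487.7143/7 = 212.5306

Variance = 212.5306


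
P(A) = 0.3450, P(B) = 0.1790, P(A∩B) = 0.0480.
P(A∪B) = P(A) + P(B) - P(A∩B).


P(A∪B) = 0.3450 + 0.1790 - 0.0480
= 0.5240 - 0.0480
= 0.4760

P(A∪B) = 0.4760


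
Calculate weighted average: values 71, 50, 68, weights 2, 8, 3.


Numerator = 71*2 + 50*8 + 68*3 = 746
Denominator = 2 + 8 + 3 = 13
WM = 746/13 = 57.3846

WM = 57.3846


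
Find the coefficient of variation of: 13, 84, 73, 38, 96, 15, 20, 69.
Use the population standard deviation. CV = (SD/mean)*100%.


Mean = 51.0000
SD = 31.2090
CV = (31.2090/51.0000)*100 = 61.1941%

CV = 61.1941%


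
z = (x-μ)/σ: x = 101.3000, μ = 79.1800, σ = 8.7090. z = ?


z = (101.3000 - 79.1800)/8.7090
= 22.1200/8.7090
= 2.5399

z = 2.5399


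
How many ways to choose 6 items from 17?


C(17,6) = 17!/(6! × 11!)
= 355687428096000/(720 × 39916800)
= 12376

C(17,6) = 12376


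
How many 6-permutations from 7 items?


P(7,6) = 7!/1!
= 5040/1
= 5040

P(7,6) = 5040


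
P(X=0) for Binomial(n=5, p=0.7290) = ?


C(5,0) = 1
p^0 = 1.000000
(1-p)^5 = 0.001462
P = 1 * 1.000000 * 0.001462 = 0.0015

P(X=0) = 0.0015


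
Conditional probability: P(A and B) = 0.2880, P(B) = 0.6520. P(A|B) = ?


P(A|B) = 0.2880/0.6520 = 0.4417

P(A|B) = 0.4417


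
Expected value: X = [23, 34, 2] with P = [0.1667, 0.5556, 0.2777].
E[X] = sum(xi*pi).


E[X] = 23*0.1667 + 34*0.5556 + 2*0.2777
= 3.8341 + 18.8904 + 0.5554
= 23.2799

E[X] = 23.2799


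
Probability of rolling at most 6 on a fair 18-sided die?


Favorable outcomes (roll ≤ 6): 6
Total outcomes = 18
P = 6/18 = 0.3333

P = 0.3333


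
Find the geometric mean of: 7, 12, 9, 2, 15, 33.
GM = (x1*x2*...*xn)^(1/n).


Product = 7 × 12 × 9 × 2 × 15 × 33 = 748440
GM = 748440^(1/6) = 9.5285

GM = 9.5285


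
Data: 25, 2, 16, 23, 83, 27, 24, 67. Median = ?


Sorted: 2, 16, 23, 24, 25, 27, 67, 83
n = 8 (even)
Middle values: 24 and 25
Median = (24+25)/2 = 24.5000

Median = 24.5000


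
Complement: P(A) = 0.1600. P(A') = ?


P(not A) = 1 - 0.1600 = 0.8400

P(not A) = 0.8400


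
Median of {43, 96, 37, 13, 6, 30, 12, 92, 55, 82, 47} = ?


Sorted: 6, 12, 13, 30, 37, 43, 47, 55, 82, 92, 96
n = 11 (odd)
Middle value = 43

Median = 43


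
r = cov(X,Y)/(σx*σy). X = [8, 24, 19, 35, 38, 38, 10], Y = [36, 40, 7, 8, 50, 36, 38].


Mean X = 24.5714, Mean Y = 30.7143
SD X = 11.878638, SD Y = 15.331707
Cov = 3.734694
r = 3.734694/(11.878638*15.331707) = 0.0205

r = 0.0205


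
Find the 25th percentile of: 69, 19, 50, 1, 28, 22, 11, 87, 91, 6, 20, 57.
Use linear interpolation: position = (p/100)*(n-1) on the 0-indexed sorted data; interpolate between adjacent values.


Sorted: 1, 6, 11, 19, 20, 22, 28, 50, 57, 69, 87, 91
n = 12
Index = 25/100 * 11 = 2.7500
Lower = data[2] = 11, Upper = data[3] = 19
P25 = 11 + 0.7500*(8) = 17.0000

P25 = 17.0000


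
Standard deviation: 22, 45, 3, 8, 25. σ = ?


Mean = 20.6000
Variance = 217.0400
SD = sqrt(217.0400) = 14.7323

SD = 14.7323


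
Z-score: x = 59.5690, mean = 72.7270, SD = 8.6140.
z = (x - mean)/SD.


z = (59.5690 - 72.7270)/8.6140
= -13.1580/8.6140
= -1.5275

z = -1.5275


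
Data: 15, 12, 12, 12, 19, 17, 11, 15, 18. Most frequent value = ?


Frequencies: 11:1, 12:3, 15:2, 17:1, 18:1, 19:1
Max frequency = 3
Mode = 12

Mode = 12


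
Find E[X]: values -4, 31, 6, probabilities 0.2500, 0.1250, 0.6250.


E[X] = -4*0.2500 + 31*0.1250 + 6*0.6250
= -1.0000 + 3.8750 + 3.7500
= 6.6250

E[X] = 6.6250


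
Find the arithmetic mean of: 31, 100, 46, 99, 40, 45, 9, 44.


Sum = 31 + 100 + 46 + 99 + 40 + 45 + 9 + 44 = 414
n = 8
Mean = 414/8 = 51.7500

Mean = 51.7500


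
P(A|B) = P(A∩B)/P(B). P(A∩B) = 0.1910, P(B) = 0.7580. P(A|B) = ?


P(A|B) = 0.1910/0.7580 = 0.2520

P(A|B) = 0.2520


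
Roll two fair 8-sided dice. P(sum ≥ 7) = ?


Total outcomes = 8×8 = 64
Favorable (sum ≥ 7): 49
P = 49/64 = 0.7656

P = 0.7656


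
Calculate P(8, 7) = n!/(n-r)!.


P(8,7) = 8!/1!
= 40320/1
= 40320

P(8,7) = 40320


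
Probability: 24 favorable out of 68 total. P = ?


P = 24/68 = 0.3529

P = 0.3529


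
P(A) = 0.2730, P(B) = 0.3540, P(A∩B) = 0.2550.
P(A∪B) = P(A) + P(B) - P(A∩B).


P(A∪B) = 0.2730 + 0.3540 - 0.2550
= 0.6270 - 0.2550
= 0.3720

P(A∪B) = 0.3720


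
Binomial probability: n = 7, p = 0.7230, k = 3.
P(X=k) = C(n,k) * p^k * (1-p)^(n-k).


C(7,3) = 35
p^3 = 0.377933
(1-p)^4 = 0.005887
P = 35 * 0.377933 * 0.005887 = 0.0779

P(X=3) = 0.0779


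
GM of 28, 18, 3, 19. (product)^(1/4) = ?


Product = 28 × 18 × 3 × 19 = 28728
GM = 28728^(1/4) = 13.0190

GM = 13.0190


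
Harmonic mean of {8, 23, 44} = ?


Sum of reciprocals = 1/8 + 1/23 + 1/44 = 0.191206
HM = 3/0.191206 = 15.6899

HM = 15.6899


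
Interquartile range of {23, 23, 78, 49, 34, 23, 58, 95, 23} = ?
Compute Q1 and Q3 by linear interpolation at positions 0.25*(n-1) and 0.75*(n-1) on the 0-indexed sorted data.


Sorted: 23, 23, 23, 23, 34, 49, 58, 78, 95
Q1 (25th %ile) = 23.0000
Q3 (75th %ile) = 58.0000
IQR = 58.0000 - 23.0000 = 35.0000

IQR = 35.0000


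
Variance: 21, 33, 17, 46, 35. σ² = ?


Mean = 30.4000
Squared deviations: 88.3600, 6.7600, 179.5600, 243.3600, 21.1600
Sum = 539.2000
Variance = 539.2000/5 = 107.8400

Variance = 107.8400


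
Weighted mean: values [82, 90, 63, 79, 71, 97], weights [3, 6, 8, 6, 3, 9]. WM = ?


Numerator = 82*3 + 90*6 + 63*8 + 79*6 + 71*3 + 97*9 = 2850
Denominator = 3 + 6 + 8 + 6 + 3 + 9 = 35
WM = 2850/35 = 81.4286

WM = 81.4286


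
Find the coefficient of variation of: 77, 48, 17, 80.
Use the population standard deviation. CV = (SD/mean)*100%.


Mean = 55.5000
SD = 25.5000
CV = (25.5000/55.5000)*100 = 45.9459%

CV = 45.9459%


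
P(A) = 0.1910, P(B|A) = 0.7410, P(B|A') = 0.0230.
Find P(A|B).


P(B) = P(B|A)*P(A) + P(B|A')*P(A')
= 0.7410*0.1910 + 0.0230*0.8090
= 0.141531 + 0.018607 = 0.160138
P(A|B) = 0.141531/0.160138 = 0.8838

P(A|B) = 0.8838


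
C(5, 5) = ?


C(5,5) = 5!/(5! × 0!)
= 120/(120 × 1)
= 1

C(5,5) = 1


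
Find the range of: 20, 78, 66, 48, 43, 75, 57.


Max = 78, Min = 20
Range = 78 - 20 = 58

Range = 58


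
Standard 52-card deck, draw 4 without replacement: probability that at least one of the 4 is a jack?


P(at least one) = 1 - P(none)
P(none) = (48/52) × (47/51) × (46/50) × (45/49) = 0.718737
P(at least one) = 1 - 0.718737 = 0.2813

P = 0.2813


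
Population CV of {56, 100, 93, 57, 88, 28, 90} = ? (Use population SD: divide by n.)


Mean = 73.1429
SD = 24.5324
CV = (24.5324/73.1429)*100 = 33.5403%

CV = 33.5403%


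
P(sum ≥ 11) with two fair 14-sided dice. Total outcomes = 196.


Total outcomes = 14×14 = 196
Favorable (sum ≥ 11): 151
P = 151/196 = 0.7704

P = 0.7704


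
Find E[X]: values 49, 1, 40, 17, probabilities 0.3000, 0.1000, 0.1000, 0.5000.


E[X] = 49*0.3000 + 1*0.1000 + 40*0.1000 + 17*0.5000
= 14.7000 + 0.1000 + 4.0000 + 8.5000
= 27.3000

E[X] = 27.3000


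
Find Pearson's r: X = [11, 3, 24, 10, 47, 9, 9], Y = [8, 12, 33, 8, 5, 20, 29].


Mean X = 16.1429, Mean Y = 16.4286
SD X = 13.901989, SD Y = 10.265854
Cov = -26.346939
r = -26.346939/(13.901989*10.265854) = -0.1846

r = -0.1846


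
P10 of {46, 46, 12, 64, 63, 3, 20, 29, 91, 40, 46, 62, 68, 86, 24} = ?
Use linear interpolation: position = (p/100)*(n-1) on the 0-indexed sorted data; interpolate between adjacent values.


Sorted: 3, 12, 20, 24, 29, 40, 46, 46, 46, 62, 63, 64, 68, 86, 91
n = 15
Index = 10/100 * 14 = 1.4000
Lower = data[1] = 12, Upper = data[2] = 20
P10 = 12 + 0.4000*(8) = 15.2000

P10 = 15.2000


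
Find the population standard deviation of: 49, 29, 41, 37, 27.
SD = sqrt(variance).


Mean = 36.6000
Variance = 64.6400
SD = sqrt(64.6400) = 8.0399

SD = 8.0399


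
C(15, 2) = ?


C(15,2) = 15!/(2! × 13!)
= 1307674368000/(2 × 6227020800)
= 105

C(15,2) = 105


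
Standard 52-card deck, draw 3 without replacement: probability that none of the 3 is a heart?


P(no hearts) = (39/52) × (38/51) × (37/50)
= 0.4135

P = 0.4135


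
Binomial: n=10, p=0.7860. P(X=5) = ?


C(10,5) = 252
p^5 = 0.299994
(1-p)^5 = 0.000449
P = 252 * 0.299994 * 0.000449 = 0.0339

P(X=5) = 0.0339


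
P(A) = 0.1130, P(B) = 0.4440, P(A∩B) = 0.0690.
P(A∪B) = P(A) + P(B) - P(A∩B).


P(A∪B) = 0.1130 + 0.4440 - 0.0690
= 0.5570 - 0.0690
= 0.4880

P(A∪B) = 0.4880


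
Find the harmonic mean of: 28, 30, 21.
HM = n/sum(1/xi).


Sum of reciprocals = 1/28 + 1/30 + 1/21 = 0.116667
HM = 3/0.116667 = 25.7143

HM = 25.7143


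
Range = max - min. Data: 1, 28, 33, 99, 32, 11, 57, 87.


Max = 99, Min = 1
Range = 99 - 1 = 98

Range = 98


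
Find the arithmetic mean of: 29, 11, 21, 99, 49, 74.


Sum = 29 + 11 + 21 + 99 + 49 + 74 = 283
n = 6
Mean = 283/6 = 47.1667

Mean = 47.1667


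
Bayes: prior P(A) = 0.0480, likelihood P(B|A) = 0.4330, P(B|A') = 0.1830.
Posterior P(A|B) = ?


P(B) = P(B|A)*P(A) + P(B|A')*P(A')
= 0.4330*0.0480 + 0.1830*0.9520
= 0.020784 + 0.174216 = 0.195000
P(A|B) = 0.020784/0.195000 = 0.1066

P(A|B) = 0.1066


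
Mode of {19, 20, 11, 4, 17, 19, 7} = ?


Frequencies: 4:1, 7:1, 11:1, 17:1, 19:2, 20:1
Max frequency = 2
Mode = 19

Mode = 19


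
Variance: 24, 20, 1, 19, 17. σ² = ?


Mean = 16.2000
Squared deviations: 60.8400, 14.4400, 231.0400, 7.8400, 0.6400
Sum = 314.8000
Variance = 314.8000/5 = 62.9600

Variance = 62.9600


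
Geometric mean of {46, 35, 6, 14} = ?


Product = 46 × 35 × 6 × 14 = 135240
GM = 135240^(1/4) = 19.1768

GM = 19.1768


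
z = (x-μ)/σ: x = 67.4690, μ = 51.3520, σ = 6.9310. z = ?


z = (67.4690 - 51.3520)/6.9310
= 16.1170/6.9310
= 2.3253

z = 2.3253


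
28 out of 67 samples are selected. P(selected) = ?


P = 28/67 = 0.4179

P = 0.4179


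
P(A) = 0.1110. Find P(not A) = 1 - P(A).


P(not A) = 1 - 0.1110 = 0.8890

P(not A) = 0.8890


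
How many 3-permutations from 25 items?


P(25,3) = 25!/22!
= 15511210043330985984000000/1124000727777607680000
= 13800

P(25,3) = 13800


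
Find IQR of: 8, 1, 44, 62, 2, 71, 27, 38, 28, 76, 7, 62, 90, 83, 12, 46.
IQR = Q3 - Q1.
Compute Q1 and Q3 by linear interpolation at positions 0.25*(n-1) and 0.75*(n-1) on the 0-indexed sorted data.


Sorted: 1, 2, 7, 8, 12, 27, 28, 38, 44, 46, 62, 62, 71, 76, 83, 90
Q1 (25th %ile) = 11.0000
Q3 (75th %ile) = 64.2500
IQR = 64.2500 - 11.0000 = 53.2500

IQR = 53.2500


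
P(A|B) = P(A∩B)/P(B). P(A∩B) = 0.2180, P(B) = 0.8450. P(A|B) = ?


P(A|B) = 0.2180/0.8450 = 0.2580

P(A|B) = 0.2580


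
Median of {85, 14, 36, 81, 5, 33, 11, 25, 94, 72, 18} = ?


Sorted: 5, 11, 14, 18, 25, 33, 36, 72, 81, 85, 94
n = 11 (odd)
Middle value = 33

Median = 33


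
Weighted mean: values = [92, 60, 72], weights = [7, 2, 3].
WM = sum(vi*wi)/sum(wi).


Numerator = 92*7 + 60*2 + 72*3 = 980
Denominator = 7 + 2 + 3 = 12
WM = 980/12 = 81.6667

WM = 81.6667


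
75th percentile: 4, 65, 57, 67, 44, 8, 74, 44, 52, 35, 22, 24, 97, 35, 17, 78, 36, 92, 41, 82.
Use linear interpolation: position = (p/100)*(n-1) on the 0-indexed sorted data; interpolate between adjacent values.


Sorted: 4, 8, 17, 22, 24, 35, 35, 36, 41, 44, 44, 52, 57, 65, 67, 74, 78, 82, 92, 97
n = 20
Index = 75/100 * 19 = 14.2500
Lower = data[14] = 67, Upper = data[15] = 74
P75 = 67 + 0.2500*(7) = 68.7500

P75 = 68.7500


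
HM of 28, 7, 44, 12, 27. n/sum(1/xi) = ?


Sum of reciprocals = 1/28 + 1/7 + 1/44 + 1/12 + 1/27 = 0.321669
HM = 5/0.321669 = 15.5439

HM = 15.5439


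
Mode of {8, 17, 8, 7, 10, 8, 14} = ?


Frequencies: 7:1, 8:3, 10:1, 14:1, 17:1
Max frequency = 3
Mode = 8

Mode = 8


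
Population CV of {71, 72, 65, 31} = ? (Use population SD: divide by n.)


Mean = 59.7500
SD = 16.8133
CV = (16.8133/59.7500)*100 = 28.1394%

CV = 28.1394%


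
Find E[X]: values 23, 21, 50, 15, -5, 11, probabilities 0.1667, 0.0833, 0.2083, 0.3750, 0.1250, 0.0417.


E[X] = 23*0.1667 + 21*0.0833 + 50*0.2083 + 15*0.3750 - 5*0.1250 + 11*0.0417
= 3.8341 + 1.7493 + 10.4150 + 5.6250 - 0.6250 + 0.4587
= 21.4571

E[X] = 21.4571


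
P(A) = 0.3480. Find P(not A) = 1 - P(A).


P(not A) = 1 - 0.3480 = 0.6520

P(not A) = 0.6520


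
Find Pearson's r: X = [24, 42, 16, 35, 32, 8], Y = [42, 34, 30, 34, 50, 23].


Mean X = 26.1667, Mean Y = 35.5000
SD X = 11.553018, SD Y = 8.597480
Cov = 52.750000
r = 52.750000/(11.553018*8.597480) = 0.5311

r = 0.5311


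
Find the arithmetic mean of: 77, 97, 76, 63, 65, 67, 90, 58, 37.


Sum = 77 + 97 + 76 + 63 + 65 + 67 + 90 + 58 + 37 = 630
n = 9
Mean = 630/9 = 70.0000

Mean = 70.0000


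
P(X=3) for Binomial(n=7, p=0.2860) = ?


C(7,3) = 35
p^3 = 0.023394
(1-p)^4 = 0.259892
P = 35 * 0.023394 * 0.259892 = 0.2128

P(X=3) = 0.2128


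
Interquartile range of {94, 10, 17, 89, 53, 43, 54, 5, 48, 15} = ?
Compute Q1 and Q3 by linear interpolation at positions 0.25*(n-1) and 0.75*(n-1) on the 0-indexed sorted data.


Sorted: 5, 10, 15, 17, 43, 48, 53, 54, 89, 94
Q1 (25th %ile) = 15.5000
Q3 (75th %ile) = 53.7500
IQR = 53.7500 - 15.5000 = 38.2500

IQR = 38.2500


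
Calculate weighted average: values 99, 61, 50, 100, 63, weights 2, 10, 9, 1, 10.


Numerator = 99*2 + 61*10 + 50*9 + 100*1 + 63*10 = 1988
Denominator = 2 + 10 + 9 + 1 + 10 = 32
WM = 1988/32 = 62.1250

WM = 62.1250


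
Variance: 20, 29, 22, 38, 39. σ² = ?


Mean = 29.6000
Squared deviations: 92.1600, 0.3600, 57.7600, 70.5600, 88.3600
Sum = 309.2000
Variance = 309.2000/5 = 61.8400

Variance = 61.8400


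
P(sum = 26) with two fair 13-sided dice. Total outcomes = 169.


Total outcomes = 13×13 = 169
Favorable (sum = 26): 1
P = 1/169 = 0.0059

P = 0.0059


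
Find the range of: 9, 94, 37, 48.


Max = 94, Min = 9
Range = 94 - 9 = 85

Range = 85


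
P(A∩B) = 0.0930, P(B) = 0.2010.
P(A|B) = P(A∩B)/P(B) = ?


P(A|B) = 0.0930/0.2010 = 0.4627

P(A|B) = 0.4627


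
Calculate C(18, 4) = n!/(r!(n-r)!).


C(18,4) = 18!/(4! × 14!)
= 6402373705728000/(24 × 87178291200)
= 3060

C(18,4) = 3060


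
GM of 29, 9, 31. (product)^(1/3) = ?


Product = 29 × 9 × 31 = 8091
GM = 8091^(1/3) = 20.0755

GM = 20.0755


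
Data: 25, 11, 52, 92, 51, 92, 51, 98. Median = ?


Sorted: 11, 25, 51, 51, 52, 92, 92, 98
n = 8 (even)
Middle values: 51 and 52
Median = (51+52)/2 = 51.5000

Median = 51.5000


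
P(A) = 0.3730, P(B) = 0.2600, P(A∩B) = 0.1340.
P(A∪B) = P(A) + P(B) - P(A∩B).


P(A∪B) = 0.3730 + 0.2600 - 0.1340
= 0.6330 - 0.1340
= 0.4990

P(A∪B) = 0.4990


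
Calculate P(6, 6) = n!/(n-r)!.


P(6,6) = 6!/0!
= 720/1
= 720

P(6,6) = 720


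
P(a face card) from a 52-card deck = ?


12 face cards in 52 cards
P = 12/52 = 0.2308

P = 0.2308


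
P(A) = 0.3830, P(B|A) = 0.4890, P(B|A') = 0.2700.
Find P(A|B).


P(B) = P(B|A)*P(A) + P(B|A')*P(A')
= 0.4890*0.3830 + 0.2700*0.6170
= 0.187287 + 0.166590 = 0.353877
P(A|B) = 0.187287/0.353877 = 0.5292

P(A|B) = 0.5292


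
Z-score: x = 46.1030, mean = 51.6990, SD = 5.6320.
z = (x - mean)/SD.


z = (46.1030 - 51.6990)/5.6320
= -5.5960/5.6320
= -0.9936

z = -0.9936


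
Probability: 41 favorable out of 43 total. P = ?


P = 41/43 = 0.9535

P = 0.9535


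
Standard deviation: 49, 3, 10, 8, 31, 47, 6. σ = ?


Mean = 22.0000
Variance = 341.7143
SD = sqrt(341.7143) = 18.4855

SD = 18.4855


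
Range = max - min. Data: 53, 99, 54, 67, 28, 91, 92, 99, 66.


Max = 99, Min = 28
Range = 99 - 28 = 71

Range = 71


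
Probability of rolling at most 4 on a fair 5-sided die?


Favorable outcomes (roll ≤ 4): 4
Total outcomes = 5
P = 4/5 = 0.8000

P = 0.8000


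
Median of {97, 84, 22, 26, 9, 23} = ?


Sorted: 9, 22, 23, 26, 84, 97
n = 6 (even)
Middle values: 23 and 26
Median = (23+26)/2 = 24.5000

Median = 24.5000


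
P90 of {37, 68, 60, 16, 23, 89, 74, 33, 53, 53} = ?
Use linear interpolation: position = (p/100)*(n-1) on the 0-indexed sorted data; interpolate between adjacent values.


Sorted: 16, 23, 33, 37, 53, 53, 60, 68, 74, 89
n = 10
Index = 90/100 * 9 = 8.1000
Lower = data[8] = 74, Upper = data[9] = 89
P90 = 74 + 0.1000*(15) = 75.5000

P90 = 75.5000


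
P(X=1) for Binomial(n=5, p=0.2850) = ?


C(5,1) = 5
p^1 = 0.285000
(1-p)^4 = 0.261351
P = 5 * 0.285000 * 0.261351 = 0.3724

P(X=1) = 0.3724


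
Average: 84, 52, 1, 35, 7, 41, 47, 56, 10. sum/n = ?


Sum = 84 + 52 + 1 + 35 + 7 + 41 + 47 + 56 + 10 = 333
n = 9
Mean = 333/9 = 37.0000

Mean = 37.0000
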